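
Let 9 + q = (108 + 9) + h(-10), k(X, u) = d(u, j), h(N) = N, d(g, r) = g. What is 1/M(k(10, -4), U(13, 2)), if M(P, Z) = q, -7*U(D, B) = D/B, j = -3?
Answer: 1/98 ≈ 0.010204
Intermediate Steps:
k(X, u) = u
U(D, B) = -D/(7*B)
q = 98 (q = -9 + ((108 + 9) - 10) = -9 + (117 - 10) = -9 + 107 = 98)
M(P, Z) = 98
1/M(k(10, -4), U(13, 2)) = 1/98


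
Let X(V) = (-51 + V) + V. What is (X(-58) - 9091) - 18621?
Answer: -27879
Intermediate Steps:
X(V) = -51 + 2*V
(X(-58) - 9091) - 18621 = ((-51 + 2*(-58)) - 9091) - 18621 = ((-51 - 116) - 9091) - 18621 = (-167 - 9091) - 18621 = -9258 - 18621 = -27879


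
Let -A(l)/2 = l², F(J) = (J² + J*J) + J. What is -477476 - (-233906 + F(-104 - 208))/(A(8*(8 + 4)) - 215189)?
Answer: -111548460126/233621 ≈ -4.7748e+5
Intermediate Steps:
F(J) = J + 2*J² (F(J) = (J² + J²) + J = 2*J² + J = J + 2*J²)
A(l) = -2*l²
-477476 - (-233906 + F(-104 - 208))/(A(8*(8 + 4)) - 215189) = -477476 - (-233906 + (-104 - 208)*(1 + 2*(-104 - 208)))/(-2*64*(8 + 4)² - 215189) = -477476 - (-233906 - 312*(1 + 2*(-312)))/(-2*(8*12)² - 215189) = -477476 - (-233906 - 312*(1 - 624))/(-2*96² - 215189) = -477476 - (-233906 - 312*(-623))/(-2*9216 - 215189) = -477476 - (-233906 + 194376)/(-18432 - 215189) = -477476 - (-39530)/(-233621) = -477476 - (-39530)*(-1)/233621 = -477476 - 1*39530/233621 = -477476 - 39530/233621 = -111548460126/233621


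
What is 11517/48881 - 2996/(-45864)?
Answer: 491737/1634022 ≈ 0.30094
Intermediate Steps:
11517/48881 - 2996/(-45864) = 11517*(1/48881) - 2996*(-1/45864) = 11517/48881 + 107/1638 = 491737/1634022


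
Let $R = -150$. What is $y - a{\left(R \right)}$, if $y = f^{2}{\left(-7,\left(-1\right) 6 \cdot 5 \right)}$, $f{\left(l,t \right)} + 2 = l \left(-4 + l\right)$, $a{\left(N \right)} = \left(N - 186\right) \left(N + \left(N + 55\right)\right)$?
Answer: $-76695$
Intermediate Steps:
$a{\left(N \right)} = \left(-186 + N\right) \left(55 + 2 N\right)$ ($a{\left(N \right)} = \left(-186 + N\right) \left(N + \left(55 + N\right)\right) = \left(-186 + N\right) \left(55 + 2 N\right)$)
$f{\left(l,t \right)} = -2 + l \left(-4 + l\right)$
$y = 5625$ ($y = \left(-2 + \left(-7\right)^{2} - -28\right)^{2} = \left(-2 + 49 + 28\right)^{2} = 75^{2} = 5625$)
$y - a{\left(R \right)} = 5625 - \left(-10230 - -47550 + 2 \left(-150\right)^{2}\right) = 5625 - \left(-10230 + 47550 + 2 \cdot 22500\right) = 5625 - \left(-10230 + 47550 + 45000\right) = 5625 - 82320 = -76695$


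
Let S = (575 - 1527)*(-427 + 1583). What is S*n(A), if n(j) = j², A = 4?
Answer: -17608192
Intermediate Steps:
S = -1100512 (S = -952*1156 = -1100512)
S*n(A) = -1100512*4² = -1100512*16 = -17608192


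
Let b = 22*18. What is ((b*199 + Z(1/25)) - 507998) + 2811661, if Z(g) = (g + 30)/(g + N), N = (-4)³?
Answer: 3809563982/1599 ≈ 2.3825e+6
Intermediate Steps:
N = -64
Z(g) = (30 + g)/(-64 + g) (Z(g) = (g + 30)/(g - 64) = (30 + g)/(-64 + g))
b = 396
((b*199 + Z(1/25)) - 507998) + 2811661 = ((396*199 + (30 + 1/25)/(-64 + 1/25)) - 507998) + 2811661 = ((78804 + (30 + 1/25)/(-64 + 1/25)) - 507998) + 2811661 = ((78804 + (751/25)/(-1599/25)) - 507998) + 2811661 = ((78804 - 25/1599*751/25) - 507998) + 2811661 = ((78804 - 751/1599) - 507998) + 2811661 = (126006845/1599 - 507998) + 2811661 = -686281957/1599 + 2811661 = 3809563982/1599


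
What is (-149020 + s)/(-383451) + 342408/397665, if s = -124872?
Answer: 8896813044/5647594145 ≈ 1.5753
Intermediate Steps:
(-149020 + s)/(-383451) + 342408/397665 = (-149020 - 124872)/(-383451) + 342408/397665 = -273892*(-1/383451) + 342408*(1/397665) = 273892/383451 + 114136/132555 = 8896813044/5647594145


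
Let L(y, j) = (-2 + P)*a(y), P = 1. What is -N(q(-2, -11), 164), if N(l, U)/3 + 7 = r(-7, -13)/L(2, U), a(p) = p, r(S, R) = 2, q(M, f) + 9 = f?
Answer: 24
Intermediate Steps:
q(M, f) = -9 + f
L(y, j) = -y (L(y, j) = (-2 + 1)*y = -y)
N(l, U) = -24 (N(l, U) = -21 + 3*(2/((-1*2))) = -21 + 3*(2/(-2)) = -21 + 3*(2*(-1/2)) = -21 + 3*(-1) = -21 - 3 = -24)
-N(q(-2, -11), 164) = -1*(-24) = 24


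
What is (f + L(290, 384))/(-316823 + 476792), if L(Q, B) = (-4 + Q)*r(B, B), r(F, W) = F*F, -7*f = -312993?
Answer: 98506635/373261 ≈ 263.91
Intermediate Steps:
f = 312993/7 (f = -⅐*(-312993) = 312993/7 ≈ 44713.)
r(F, W) = F²
L(Q, B) = B²*(-4 + Q) (L(Q, B) = (-4 + Q)*B² = B²*(-4 + Q))
(f + L(290, 384))/(-316823 + 476792) = (312993/7 + 384²*(-4 + 290))/(-316823 + 476792) = (312993/7 + 147456*286)/159969 = (312993/7 + 42172416)*(1/159969) = (295519905/7)*(1/159969) = 98506635/373261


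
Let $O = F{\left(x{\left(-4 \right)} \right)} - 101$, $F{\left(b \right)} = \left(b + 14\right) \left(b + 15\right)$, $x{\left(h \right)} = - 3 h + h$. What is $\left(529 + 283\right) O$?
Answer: $328860$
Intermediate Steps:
$x{\left(h \right)} = - 2 h$
$F{\left(b \right)} = \left(14 + b\right) \left(15 + b\right)$
$O = 405$ ($O = \left(210 + \left(\left(-2\right) \left(-4\right)\right)^{2} + 29 \left(\left(-2\right) \left(-4\right)\right)\right) - 101 = \left(210 + 8^{2} + 29 \cdot 8\right) - 101 = \left(210 + 64 + 232\right) - 101 = 506 - 101 = 405$)
$\left(529 + 283\right) O = \left(529 + 283\right) 405 = 812 \cdot 405 = 328860$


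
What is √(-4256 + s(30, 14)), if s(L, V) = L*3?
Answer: I*√4166 ≈ 64.545*I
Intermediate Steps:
s(L, V) = 3*L
√(-4256 + s(30, 14)) = √(-4256 + 3*30) = √(-4256 + 90) = √(-4166) = I*√4166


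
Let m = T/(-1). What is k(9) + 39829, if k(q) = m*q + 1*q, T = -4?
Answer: 39874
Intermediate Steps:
m = 4 (m = -4/(-1) = -4*(-1) = 4)
k(q) = 5*q (k(q) = 4*q + 1*q = 4*q + q = 5*q)
k(9) + 39829 = 5*9 + 39829 = 45 + 39829 = 39874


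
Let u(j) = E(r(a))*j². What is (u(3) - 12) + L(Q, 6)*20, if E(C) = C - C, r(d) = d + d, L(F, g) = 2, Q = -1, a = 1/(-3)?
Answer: 28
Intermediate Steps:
a = -⅓ (a = 1*(-⅓) = -⅓ ≈ -0.33333)
r(d) = 2*d
E(C) = 0
u(j) = 0 (u(j) = 0*j² = 0)
(u(3) - 12) + L(Q, 6)*20 = (0 - 12) + 2*20 = -12 + 40 = 28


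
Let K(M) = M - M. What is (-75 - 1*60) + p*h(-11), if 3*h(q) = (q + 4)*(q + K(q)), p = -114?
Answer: -3061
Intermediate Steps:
K(M) = 0
h(q) = q*(4 + q)/3 (h(q) = ((q + 4)*(q + 0))/3 = ((4 + q)*q)/3 = (q*(4 + q))/3 = q*(4 + q)/3)
(-75 - 1*60) + p*h(-11) = (-75 - 1*60) - 38*(-11)*(4 - 11) = (-75 - 60) - 38*(-11)*(-7) = -135 - 114*77/3 = -135 - 2926 = -3061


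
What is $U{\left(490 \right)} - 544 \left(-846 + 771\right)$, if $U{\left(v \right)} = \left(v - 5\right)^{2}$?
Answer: $276025$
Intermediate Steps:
$U{\left(v \right)} = \left(-5 + v\right)^{2}$
$U{\left(490 \right)} - 544 \left(-846 + 771\right) = \left(-5 + 490\right)^{2} - 544 \left(-846 + 771\right) = 485^{2} - -40800 = 235225 + 40800 = 276025$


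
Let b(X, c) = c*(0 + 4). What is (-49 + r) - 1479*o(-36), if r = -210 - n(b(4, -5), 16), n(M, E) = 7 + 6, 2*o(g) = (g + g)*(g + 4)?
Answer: -1704080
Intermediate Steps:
b(X, c) = 4*c (b(X, c) = c*4 = 4*c)
o(g) = g*(4 + g) (o(g) = ((g + g)*(g + 4))/2 = ((2*g)*(4 + g))/2 = (2*g*(4 + g))/2 = g*(4 + g))
n(M, E) = 13
r = -223 (r = -210 - 1*13 = -210 - 13 = -223)
(-49 + r) - 1479*o(-36) = (-49 - 223) - (-53244)*(4 - 36) = -272 - (-53244)*(-32) = -272 - 1479*1152 = -272 - 1703808 = -1704080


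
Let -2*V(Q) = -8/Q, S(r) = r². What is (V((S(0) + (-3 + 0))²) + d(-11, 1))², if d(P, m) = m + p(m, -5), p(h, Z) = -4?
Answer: 529/81 ≈ 6.5309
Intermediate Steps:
d(P, m) = -4 + m (d(P, m) = m - 4 = -4 + m)
V(Q) = 4/Q (V(Q) = -(-4)/Q = 4/Q)
(V((S(0) + (-3 + 0))²) + d(-11, 1))² = (4/((0² + (-3 + 0))²) + (-4 + 1))² = (4/((0 - 3)²) - 3)² = (4/((-3)²) - 3)² = (4/9 - 3)² = (-23/9)² = 529/81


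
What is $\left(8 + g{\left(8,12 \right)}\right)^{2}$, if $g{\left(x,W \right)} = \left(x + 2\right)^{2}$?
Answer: $11664$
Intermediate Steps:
$g{\left(x,W \right)} = \left(2 + x\right)^{2}$
$\left(8 + g{\left(8,12 \right)}\right)^{2} = \left(8 + \left(2 + 8\right)^{2}\right)^{2} = \left(8 + 10^{2}\right)^{2} = \left(8 + 100\right)^{2} = 108^{2} = 11664$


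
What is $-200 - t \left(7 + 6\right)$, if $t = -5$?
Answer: $-135$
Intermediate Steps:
$-200 - t \left(7 + 6\right) = -200 - - 5 \left(7 + 6\right) = -200 - \left(-5\right) 13 = -200 - -65 = -200 + 65 = -135$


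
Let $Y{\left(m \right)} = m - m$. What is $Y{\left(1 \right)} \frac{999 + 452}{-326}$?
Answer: $0$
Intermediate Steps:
$Y{\left(m \right)} = 0$
$Y{\left(1 \right)} \frac{999 + 452}{-326} = 0 \frac{999 + 452}{-326} = 0 \cdot 1451 \left(- \frac{1}{326}\right) = 0 \left(- \frac{1451}{326}\right) = 0$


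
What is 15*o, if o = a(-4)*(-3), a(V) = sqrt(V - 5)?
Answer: -135*I ≈ -135.0*I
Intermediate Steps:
a(V) = sqrt(-5 + V)
o = -9*I (o = sqrt(-5 - 4)*(-3) = sqrt(-9)*(-3) = (3*I)*(-3) = -9*I ≈ -9.0*I)
15*o = 15*(-9*I) = -135*I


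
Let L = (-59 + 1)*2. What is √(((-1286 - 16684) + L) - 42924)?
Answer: I*√61010 ≈ 247.0*I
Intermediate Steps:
L = -116 (L = -58*2 = -116)
√(((-1286 - 16684) + L) - 42924) = √(((-1286 - 16684) - 116) - 42924) = √((-17970 - 116) - 42924) = √(-18086 - 42924) = √(-61010) = I*√61010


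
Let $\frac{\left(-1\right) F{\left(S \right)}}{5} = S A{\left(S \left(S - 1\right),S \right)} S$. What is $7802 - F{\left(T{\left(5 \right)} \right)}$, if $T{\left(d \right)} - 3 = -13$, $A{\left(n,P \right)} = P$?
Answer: $2802$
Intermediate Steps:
$T{\left(d \right)} = -10$ ($T{\left(d \right)} = 3 - 13 = -10$)
$F{\left(S \right)} = - 5 S^{3}$ ($F{\left(S \right)} = - 5 S S S = - 5 S^{2} S = - 5 S^{3}$)
$7802 - F{\left(T{\left(5 \right)} \right)} = 7802 - - 5 \left(-10\right)^{3} = 7802 - \left(-5\right) \left(-1000\right) = 7802 - 5000 = 2802$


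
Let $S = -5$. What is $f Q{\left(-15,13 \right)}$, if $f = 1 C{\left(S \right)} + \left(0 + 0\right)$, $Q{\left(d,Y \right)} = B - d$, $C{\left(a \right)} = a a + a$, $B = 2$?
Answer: $340$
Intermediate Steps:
$C{\left(a \right)} = a + a^{2}$ ($C{\left(a \right)} = a^{2} + a = a + a^{2}$)
$Q{\left(d,Y \right)} = 2 - d$
$f = 20$ ($f = 1 \left(- 5 \left(1 - 5\right)\right) + \left(0 + 0\right) = 1 \left(\left(-5\right) \left(-4\right)\right) + 0 = 1 \cdot 20 + 0 = 20 + 0 = 20$)
$f Q{\left(-15,13 \right)} = 20 \left(2 - -15\right) = 20 \left(2 + 15\right) = 20 \cdot 17 = 340$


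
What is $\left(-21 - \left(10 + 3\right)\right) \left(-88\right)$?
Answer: $2992$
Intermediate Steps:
$\left(-21 - \left(10 + 3\right)\right) \left(-88\right) = \left(-21 - 13\right) \left(-88\right) = \left(-34\right) \left(-88\right) = 2992$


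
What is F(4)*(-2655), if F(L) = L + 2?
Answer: -15930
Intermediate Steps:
F(L) = 2 + L
F(4)*(-2655) = (2 + 4)*(-2655) = 6*(-2655) = -15930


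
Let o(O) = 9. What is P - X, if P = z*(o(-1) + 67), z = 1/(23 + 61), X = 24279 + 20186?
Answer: -933746/21 ≈ -44464.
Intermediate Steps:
X = 44465
z = 1/84 ≈ 0.011905
P = 19/21 (P = (9 + 67)/84 = (1/84)*76 = 19/21 ≈ 0.90476)
P - X = 19/21 - 1*44465 = 19/21 - 44465 = -933746/21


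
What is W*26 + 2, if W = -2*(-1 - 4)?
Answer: 262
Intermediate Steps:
W = 10 (W = -2*(-5) = 10)
W*26 + 2 = 10*26 + 2 = 260 + 2 = 262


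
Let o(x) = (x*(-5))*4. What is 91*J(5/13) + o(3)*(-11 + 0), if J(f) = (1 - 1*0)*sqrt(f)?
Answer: 660 + 7*sqrt(65) ≈ 716.44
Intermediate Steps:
o(x) = -20*x (o(x) = -5*x*4 = -20*x)
J(f) = sqrt(f) (J(f) = (1 + 0)*sqrt(f) = 1*sqrt(f) = sqrt(f))
91*J(5/13) + o(3)*(-11 + 0) = 91*sqrt(5/13) + (-20*3)*(-11 + 0) = 91*sqrt(5*(1/13)) - 60*(-11) = 91*sqrt(5/13) + 660 = 91*(sqrt(65)/13) + 660 = 7*sqrt(65) + 660 = 660 + 7*sqrt(65)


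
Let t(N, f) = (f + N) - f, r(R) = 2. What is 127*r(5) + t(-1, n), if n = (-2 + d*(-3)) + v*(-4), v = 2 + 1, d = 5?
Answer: 253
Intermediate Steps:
v = 3
n = -29 (n = (-2 + 5*(-3)) + 3*(-4) = (-2 - 15) - 12 = -17 - 12 = -29)
t(N, f) = N (t(N, f) = (N + f) - f = N)
127*r(5) + t(-1, n) = 127*2 - 1 = 254 - 1 = 253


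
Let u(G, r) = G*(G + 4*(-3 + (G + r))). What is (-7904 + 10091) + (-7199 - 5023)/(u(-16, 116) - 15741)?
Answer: 2259753/1033 ≈ 2187.6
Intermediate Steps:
u(G, r) = G*(-12 + 4*r + 5*G) (u(G, r) = G*(G + 4*(-3 + G + r)) = G*(G + (-12 + 4*G + 4*r)) = G*(-12 + 4*r + 5*G))
(-7904 + 10091) + (-7199 - 5023)/(u(-16, 116) - 15741) = (-7904 + 10091) + (-7199 - 5023)/(-16*(-12 + 4*116 + 5*(-16)) - 15741) = 2187 - 12222/(-16*(-12 + 464 - 80) - 15741) = 2187 - 12222/(-16*372 - 15741) = 2187 - 12222/(-5952 - 15741) = 2187 - 12222/(-21693) = 2187 - 12222*(-1/21693) = 2187 + 582/1033 = 2259753/1033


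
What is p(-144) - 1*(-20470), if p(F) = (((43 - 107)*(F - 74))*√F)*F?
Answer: 20470 - 24109056*I ≈ 20470.0 - 2.4109e+7*I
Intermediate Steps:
p(F) = F^(3/2)*(4736 - 64*F) (p(F) = ((-64*(-74 + F))*√F)*F = ((4736 - 64*F)*√F)*F = (√F*(4736 - 64*F))*F = F^(3/2)*(4736 - 64*F))
p(-144) - 1*(-20470) = 64*(-144)^(3/2)*(74 - 1*(-144)) - 1*(-20470) = 64*(-1728*I)*(74 + 144) + 20470 = 64*(-1728*I)*218 + 20470 = -24109056*I + 20470 = 20470 - 24109056*I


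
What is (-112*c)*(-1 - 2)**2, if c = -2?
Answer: 2016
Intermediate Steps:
(-112*c)*(-1 - 2)**2 = (-112*(-2))*(-1 - 2)**2 = 224*(-3)**2 = 224*9 = 2016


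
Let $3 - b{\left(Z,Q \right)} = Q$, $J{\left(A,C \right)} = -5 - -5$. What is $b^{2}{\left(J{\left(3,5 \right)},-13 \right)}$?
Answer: $256$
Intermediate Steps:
$J{\left(A,C \right)} = 0$ ($J{\left(A,C \right)} = -5 + 5 = 0$)
$b{\left(Z,Q \right)} = 3 - Q$
$b^{2}{\left(J{\left(3,5 \right)},-13 \right)} = \left(3 - -13\right)^{2} = \left(3 + 13\right)^{2} = 16^{2} = 256$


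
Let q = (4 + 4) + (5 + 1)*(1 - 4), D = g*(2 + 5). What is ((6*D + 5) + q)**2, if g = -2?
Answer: 7921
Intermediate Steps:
D = -14 (D = -2*(2 + 5) = -2*7 = -14)
q = -10 (q = 8 + 6*(-3) = 8 - 18 = -10)
((6*D + 5) + q)**2 = ((6*(-14) + 5) - 10)**2 = ((-84 + 5) - 10)**2 = (-79 - 10)**2 = (-89)**2 = 7921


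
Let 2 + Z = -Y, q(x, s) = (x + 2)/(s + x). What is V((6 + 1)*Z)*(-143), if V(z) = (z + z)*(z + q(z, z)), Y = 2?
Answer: -220506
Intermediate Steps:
q(x, s) = (2 + x)/(s + x)
Z = -4 (Z = -2 - 1*2 = -2 - 2 = -4)
V(z) = 2*z*(z + (2 + z)/(2*z)) (V(z) = (z + z)*(z + (2 + z)/(z + z)) = (2*z)*(z + (2 + z)/((2*z))) = (2*z)*(z + (1/(2*z))*(2 + z)) = (2*z)*(z + (2 + z)/(2*z)) = 2*z*(z + (2 + z)/(2*z)))
V((6 + 1)*Z)*(-143) = (2 + (6 + 1)*(-4) + 2*((6 + 1)*(-4))**2)*(-143) = (2 + 7*(-4) + 2*(7*(-4))**2)*(-143) = (2 - 28 + 2*(-28)**2)*(-143) = (2 - 28 + 2*784)*(-143) = (2 - 28 + 1568)*(-143) = 1542*(-143) = -220506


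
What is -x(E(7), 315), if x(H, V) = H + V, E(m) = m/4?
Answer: -1267/4 ≈ -316.75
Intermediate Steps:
E(m) = m/4 (E(m) = m*(1/4) = m/4)
-x(E(7), 315) = -((1/4)*7 + 315) = -(7/4 + 315) = -1*1267/4 = -1267/4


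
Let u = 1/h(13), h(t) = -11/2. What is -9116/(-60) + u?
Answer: 25039/165 ≈ 151.75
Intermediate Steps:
h(t) = -11/2 (h(t) = -11*½ = -11/2)
u = -2/11 (u = 1/(-11/2) = -2/11 ≈ -0.18182)
-9116/(-60) + u = -9116/(-60) - 2/11 = -9116*(-1)/60 - 2/11 = -106*(-43/30) - 2/11 = 2279/15 - 2/11 = 25039/165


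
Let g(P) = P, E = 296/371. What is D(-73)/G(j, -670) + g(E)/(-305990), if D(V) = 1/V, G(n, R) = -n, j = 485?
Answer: 278493/10862855885 ≈ 2.5637e-5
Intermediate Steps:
E = 296/371 (E = 296*(1/371) = 296/371 ≈ 0.79784)
D(-73)/G(j, -670) + g(E)/(-305990) = 1/((-73)*((-1*485))) + (296/371)/(-305990) = -1/73/(-485) + (296/371)*(-1/305990) = -1/73*(-1/485) - 4/1534085 = 1/35405 - 4/1534085 = 278493/10862855885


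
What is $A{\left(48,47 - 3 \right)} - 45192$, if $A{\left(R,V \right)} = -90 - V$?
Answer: $-45326$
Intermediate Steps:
$A{\left(48,47 - 3 \right)} - 45192 = \left(-90 - \left(47 - 3\right)\right) - 45192 = \left(-90 - 44\right) - 45192 = -134 - 45192 = -45326$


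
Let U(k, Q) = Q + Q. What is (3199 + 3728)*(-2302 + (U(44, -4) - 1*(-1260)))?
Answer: -7273350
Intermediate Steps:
U(k, Q) = 2*Q
(3199 + 3728)*(-2302 + (U(44, -4) - 1*(-1260))) = (3199 + 3728)*(-2302 + (2*(-4) - 1*(-1260))) = 6927*(-2302 + (-8 + 1260)) = 6927*(-2302 + 1252) = 6927*(-1050) = -7273350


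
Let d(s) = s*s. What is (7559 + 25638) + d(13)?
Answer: 33366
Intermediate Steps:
d(s) = s²
(7559 + 25638) + d(13) = (7559 + 25638) + 13² = 33197 + 169 = 33366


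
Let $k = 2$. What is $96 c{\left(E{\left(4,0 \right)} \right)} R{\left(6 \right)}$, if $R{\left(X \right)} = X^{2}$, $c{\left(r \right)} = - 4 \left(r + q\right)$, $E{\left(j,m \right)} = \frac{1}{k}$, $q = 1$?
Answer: $-20736$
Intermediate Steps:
$E{\left(j,m \right)} = \frac{1}{2}$
$c{\left(r \right)} = -4 - 4 r$ ($c{\left(r \right)} = - 4 \left(r + 1\right) = - 4 \left(1 + r\right) = -4 - 4 r$)
$96 c{\left(E{\left(4,0 \right)} \right)} R{\left(6 \right)} = 96 \left(-4 - 2\right) 6^{2} = 96 \left(-4 - 2\right) 36 = 96 \left(-6\right) 36 = \left(-576\right) 36 = -20736$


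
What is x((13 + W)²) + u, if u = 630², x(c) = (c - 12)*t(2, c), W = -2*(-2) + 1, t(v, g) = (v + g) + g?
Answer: 599700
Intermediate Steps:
t(v, g) = v + 2*g (t(v, g) = (g + v) + g = v + 2*g)
W = 5 (W = 4 + 1 = 5)
x(c) = (-12 + c)*(2 + 2*c) (x(c) = (c - 12)*(2 + 2*c) = (-12 + c)*(2 + 2*c))
u = 396900
x((13 + W)²) + u = 2*(1 + (13 + 5)²)*(-12 + (13 + 5)²) + 396900 = 2*(1 + 18²)*(-12 + 18²) + 396900 = 2*(1 + 324)*(-12 + 324) + 396900 = 2*325*312 + 396900 = 202800 + 396900 = 599700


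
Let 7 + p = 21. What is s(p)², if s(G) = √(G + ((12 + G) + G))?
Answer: 54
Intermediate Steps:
p = 14 (p = -7 + 21 = 14)
s(G) = √(12 + 3*G) (s(G) = √(G + (12 + 2*G)) = √(12 + 3*G))
s(p)² = (√(12 + 3*14))² = (√(12 + 42))² = (√54)² = (3*√6)² = 54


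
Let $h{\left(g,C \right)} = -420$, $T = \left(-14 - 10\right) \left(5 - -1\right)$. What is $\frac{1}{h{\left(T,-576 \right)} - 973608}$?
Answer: $- \frac{1}{974028} \approx -1.0267 \cdot 10^{-6}$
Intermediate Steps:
$T = -144$ ($T = - 24 \left(5 + 1\right) = \left(-24\right) 6 = -144$)
$\frac{1}{h{\left(T,-576 \right)} - 973608} = \frac{1}{-420 - 973608} = \frac{1}{-974028} = - \frac{1}{974028}$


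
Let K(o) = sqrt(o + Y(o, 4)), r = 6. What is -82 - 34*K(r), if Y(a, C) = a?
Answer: -82 - 68*sqrt(3) ≈ -199.78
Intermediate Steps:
K(o) = sqrt(2)*sqrt(o) (K(o) = sqrt(o + o) = sqrt(2*o) = sqrt(2)*sqrt(o))
-82 - 34*K(r) = -82 - 34*sqrt(2)*sqrt(6) = -82 - 68*sqrt(3)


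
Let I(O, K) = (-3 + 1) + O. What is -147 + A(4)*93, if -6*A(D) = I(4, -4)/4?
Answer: -619/4 ≈ -154.75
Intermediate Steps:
I(O, K) = -2 + O
A(D) = -1/12 (A(D) = -(-2 + 4)/(6*4) = -1/(3*4) = -⅙*½ = -1/12)
-147 + A(4)*93 = -147 - 1/12*93 = -147 - 31/4 = -619/4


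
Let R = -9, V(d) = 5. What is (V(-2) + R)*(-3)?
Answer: 12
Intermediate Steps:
(V(-2) + R)*(-3) = (5 - 9)*(-3) = -4*(-3) = 12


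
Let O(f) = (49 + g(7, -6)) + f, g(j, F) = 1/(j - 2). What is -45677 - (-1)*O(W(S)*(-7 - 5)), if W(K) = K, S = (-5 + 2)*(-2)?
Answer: -228499/5 ≈ -45700.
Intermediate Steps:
g(j, F) = 1/(-2 + j)
S = 6 (S = -3*(-2) = 6)
O(f) = 246/5 + f (O(f) = (49 + 1/(-2 + 7)) + f = (49 + 1/5) + f = (49 + ⅕) + f = 246/5 + f)
-45677 - (-1)*O(W(S)*(-7 - 5)) = -45677 - (-1)*(246/5 + 6*(-7 - 5)) = -45677 - (-1)*(246/5 + 6*(-12)) = -45677 - (-1)*(246/5 - 72) = -45677 - (-1)*(-114)/5 = -45677 - 1*114/5 = -45677 - 114/5 = -228499/5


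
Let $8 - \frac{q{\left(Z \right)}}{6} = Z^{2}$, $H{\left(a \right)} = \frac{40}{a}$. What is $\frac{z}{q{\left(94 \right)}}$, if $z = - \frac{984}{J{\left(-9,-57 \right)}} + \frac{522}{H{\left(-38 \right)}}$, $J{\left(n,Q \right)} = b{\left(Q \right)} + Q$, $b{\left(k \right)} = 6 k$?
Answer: $\frac{656267}{70447440} \approx 0.0093157$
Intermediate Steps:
$J{\left(n,Q \right)} = 7 Q$ ($J{\left(n,Q \right)} = 6 Q + Q = 7 Q$)
$z = - \frac{656267}{1330}$ ($z = - \frac{984}{7 \left(-57\right)} + \frac{522}{40 \frac{1}{-38}} = - \frac{984}{-399} + \frac{522}{40 \left(- \frac{1}{38}\right)} = \left(-984\right) \left(- \frac{1}{399}\right) + \frac{522}{- \frac{20}{19}} = \frac{328}{133} + 522 \left(- \frac{19}{20}\right) = \frac{328}{133} - \frac{4959}{10} = - \frac{656267}{1330} \approx -493.43$)
$q{\left(Z \right)} = 48 - 6 Z^{2}$
$\frac{z}{q{\left(94 \right)}} = - \frac{656267}{1330 \left(48 - 6 \cdot 94^{2}\right)} = - \frac{656267}{1330 \left(48 - 53016\right)} = - \frac{656267}{1330 \left(-52968\right)} = \left(- \frac{656267}{1330}\right) \left(- \frac{1}{52968}\right) = \frac{656267}{70447440}$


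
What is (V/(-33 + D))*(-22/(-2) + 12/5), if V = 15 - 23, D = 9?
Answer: 67/15 ≈ 4.4667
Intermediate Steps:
V = -8
(V/(-33 + D))*(-22/(-2) + 12/5) = (-8/(-33 + 9))*(-22/(-2) + 12/5) = (-8/(-24))*(-22*(-1/2) + 12*(1/5)) = (-1/24*(-8))*(11 + 12/5) = (1/3)*(67/5) = 67/15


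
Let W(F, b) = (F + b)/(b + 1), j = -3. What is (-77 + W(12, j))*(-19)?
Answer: 3097/2 ≈ 1548.5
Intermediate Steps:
W(F, b) = (F + b)/(1 + b)
(-77 + W(12, j))*(-19) = (-77 + (12 - 3)/(1 - 3))*(-19) = (-77 + 9/(-2))*(-19) = (-77 - 1/2*9)*(-19) = (-77 - 9/2)*(-19) = -163/2*(-19) = 3097/2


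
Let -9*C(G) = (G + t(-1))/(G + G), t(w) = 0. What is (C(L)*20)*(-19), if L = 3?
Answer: 190/9 ≈ 21.111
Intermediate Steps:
C(G) = -1/18 (C(G) = -(G + 0)/(9*(G + G)) = -G/(9*(2*G)) = -G*1/(2*G)/9 = -⅑*½ = -1/18)
(C(L)*20)*(-19) = -1/18*20*(-19) = -10/9*(-19) = 190/9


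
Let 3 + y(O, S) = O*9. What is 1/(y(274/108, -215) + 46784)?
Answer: 6/280823 ≈ 2.1366e-5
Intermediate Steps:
y(O, S) = -3 + 9*O (y(O, S) = -3 + O*9 = -3 + 9*O)
1/(y(274/108, -215) + 46784) = 1/((-3 + 9*(274/108)) + 46784) = 1/((-3 + 9*(274*(1/108))) + 46784) = 1/((-3 + 9*(137/54)) + 46784) = 1/((-3 + 137/6) + 46784) = 1/(119/6 + 46784) = 1/(280823/6) = 6/280823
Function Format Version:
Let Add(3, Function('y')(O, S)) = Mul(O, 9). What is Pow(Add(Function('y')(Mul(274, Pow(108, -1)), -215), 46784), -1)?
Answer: Rational(6, 280823) ≈ 2.1366e-5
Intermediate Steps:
Function('y')(O, S) = Add(-3, Mul(9, O)) (Function('y')(O, S) = Add(-3, Mul(O, 9)) = Add(-3, Mul(9, O)))
Pow(Add(Function('y')(Mul(274, Pow(108, -1)), -215), 46784), -1) = Pow(Add(Add(-3, Mul(9, Mul(274, Pow(108, -1)))), 46784), -1) = Pow(Add(Add(-3, Mul(9, Mul(274, Rational(1, 108)))), 46784), -1) = Pow(Add(Add(-3, Mul(9, Rational(137, 54))), 46784), -1) = Pow(Add(Add(-3, Rational(137, 6)), 46784), -1) = Pow(Add(Rational(119, 6), 46784), -1) = Pow(Rational(280823, 6), -1) = Rational(6, 280823)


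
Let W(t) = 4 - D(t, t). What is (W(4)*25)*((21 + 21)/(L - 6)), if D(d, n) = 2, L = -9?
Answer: -140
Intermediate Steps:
W(t) = 2 (W(t) = 4 - 1*2 = 4 - 2 = 2)
(W(4)*25)*((21 + 21)/(L - 6)) = (2*25)*((21 + 21)/(-9 - 6)) = 50*(42/(-15)) = 50*(42*(-1/15)) = 50*(-14/5) = -140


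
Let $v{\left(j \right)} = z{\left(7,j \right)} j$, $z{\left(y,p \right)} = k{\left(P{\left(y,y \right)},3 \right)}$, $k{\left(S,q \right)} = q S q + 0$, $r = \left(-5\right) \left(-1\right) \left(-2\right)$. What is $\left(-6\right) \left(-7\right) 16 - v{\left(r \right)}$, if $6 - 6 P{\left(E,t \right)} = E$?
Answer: $657$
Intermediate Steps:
$r = -10$ ($r = 5 \left(-2\right) = -10$)
$P{\left(E,t \right)} = 1 - \frac{E}{6}$
$k{\left(S,q \right)} = S q^{2}$ ($k{\left(S,q \right)} = S q q + 0 = S q^{2} + 0 = S q^{2}$)
$z{\left(y,p \right)} = 9 - \frac{3 y}{2}$ ($z{\left(y,p \right)} = \left(1 - \frac{y}{6}\right) 3^{2} = \left(1 - \frac{y}{6}\right) 9 = 9 - \frac{3 y}{2}$)
$v{\left(j \right)} = - \frac{3 j}{2}$ ($v{\left(j \right)} = \left(9 - \frac{21}{2}\right) j = - \frac{3 j}{2}$)
$\left(-6\right) \left(-7\right) 16 - v{\left(r \right)} = \left(-6\right) \left(-7\right) 16 - \left(- \frac{3}{2}\right) \left(-10\right) = 42 \cdot 16 - 15 = 672 - 15 = 657$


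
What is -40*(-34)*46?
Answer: 62560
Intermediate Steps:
-40*(-34)*46 = 1360*46 = 62560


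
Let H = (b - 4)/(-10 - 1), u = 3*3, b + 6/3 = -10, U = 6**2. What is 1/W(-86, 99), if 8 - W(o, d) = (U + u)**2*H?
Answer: -11/32312 ≈ -0.00034043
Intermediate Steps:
U = 36
b = -12 (b = -2 - 10 = -12)
u = 9
H = 16/11 (H = (-12 - 4)/(-10 - 1) = -16/(-11) = -16*(-1/11) = 16/11 ≈ 1.4545)
W(o, d) = -32312/11 (W(o, d) = 8 - (36 + 9)**2*16/11 = 8 - 45**2*16/11 = 8 - 2025*16/11 = 8 - 1*32400/11 = 8 - 32400/11 = -32312/11)
1/W(-86, 99) = 1/(-32312/11) = -11/32312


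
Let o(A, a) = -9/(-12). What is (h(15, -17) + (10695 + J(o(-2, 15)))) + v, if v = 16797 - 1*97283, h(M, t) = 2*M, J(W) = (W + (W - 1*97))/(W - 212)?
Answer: -58947663/845 ≈ -69761.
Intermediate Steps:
o(A, a) = 3/4 (o(A, a) = -9*(-1/12) = 3/4)
J(W) = (-97 + 2*W)/(-212 + W) (J(W) = (W + (W - 97))/(-212 + W) = (W + (-97 + W))/(-212 + W) = (-97 + 2*W)/(-212 + W))
v = -80486 (v = 16797 - 97283 = -80486)
(h(15, -17) + (10695 + J(o(-2, 15)))) + v = (2*15 + (10695 + (-97 + 2*(3/4))/(-212 + 3/4))) - 80486 = (30 + (10695 + (-97 + 3/2)/(-845/4))) - 80486 = (30 + (10695 - 4/845*(-191/2))) - 80486 = (30 + (10695 + 382/845)) - 80486 = (30 + 9037657/845) - 80486 = 9063007/845 - 80486 = -58947663/845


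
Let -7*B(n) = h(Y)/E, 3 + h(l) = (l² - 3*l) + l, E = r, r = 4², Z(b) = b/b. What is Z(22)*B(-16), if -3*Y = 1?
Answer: 5/252 ≈ 0.019841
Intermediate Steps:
Y = -⅓ (Y = -⅓*1 = -⅓ ≈ -0.33333)
Z(b) = 1
r = 16
E = 16
h(l) = -3 + l² - 2*l (h(l) = -3 + ((l² - 3*l) + l) = -3 + (l² - 2*l) = -3 + l² - 2*l)
B(n) = 5/252 (B(n) = -(-3 + (-⅓)² - 2*(-⅓))/(7*16) = -(-3 + ⅑ + ⅔)/(7*16) = -(-20)/(63*16) = -⅐*(-5/36) = 5/252)
Z(22)*B(-16) = 1*(5/252) = 5/252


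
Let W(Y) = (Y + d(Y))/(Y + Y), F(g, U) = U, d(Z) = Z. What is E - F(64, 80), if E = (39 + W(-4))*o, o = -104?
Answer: -4240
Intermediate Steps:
W(Y) = 1 (W(Y) = (Y + Y)/(Y + Y) = (2*Y)/((2*Y)) = (2*Y)*(1/(2*Y)) = 1)
E = -4160 (E = (39 + 1)*(-104) = 40*(-104) = -4160)
E - F(64, 80) = -4160 - 1*80 = -4160 - 80 = -4240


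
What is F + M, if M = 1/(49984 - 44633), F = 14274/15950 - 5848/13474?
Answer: 132560909794/287496253825 ≈ 0.46109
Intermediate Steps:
F = 24763069/53727575 (F = 14274*(1/15950) - 5848*1/13474 = 7137/7975 - 2924/6737 = 24763069/53727575 ≈ 0.46090)
M = 1/5351 ≈ 0.00018688
F + M = 24763069/53727575 + 1/5351 = 132560909794/287496253825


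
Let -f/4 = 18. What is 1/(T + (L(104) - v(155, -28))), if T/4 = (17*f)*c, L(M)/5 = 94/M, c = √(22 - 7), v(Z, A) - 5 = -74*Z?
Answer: -2067572/41103029649 - 1470976*√15/68505049415 ≈ -0.00013346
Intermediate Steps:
f = -72 (f = -4*18 = -72)
v(Z, A) = 5 - 74*Z
c = √15 ≈ 3.8730
L(M) = 470/M (L(M) = 5*(94/M) = 470/M)
T = -4896*√15 (T = 4*((17*(-72))*√15) = 4*(-1224*√15) = -4896*√15 ≈ -18962.)
1/(T + (L(104) - v(155, -28))) = 1/(-4896*√15 + (470/104 - (5 - 74*155))) = 1/(-4896*√15 + (470*(1/104) - (5 - 11470))) = 1/(-4896*√15 + (235/52 - 1*(-11465))) = 1/(-4896*√15 + (235/52 + 11465)) = 1/(-4896*√15 + 596415/52) = 1/(596415/52 - 4896*√15)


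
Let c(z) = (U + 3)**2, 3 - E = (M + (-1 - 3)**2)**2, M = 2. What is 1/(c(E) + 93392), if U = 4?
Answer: 1/93441 ≈ 1.0702e-5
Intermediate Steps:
E = -321 (E = 3 - (2 + (-1 - 3)**2)**2 = 3 - (2 + (-4)**2)**2 = 3 - (2 + 16)**2 = 3 - 1*18**2 = 3 - 1*324 = 3 - 324 = -321)
c(z) = 49 (c(z) = (4 + 3)**2 = 7**2 = 49)
1/(c(E) + 93392) = 1/(49 + 93392) = 1/93441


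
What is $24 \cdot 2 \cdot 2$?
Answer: $96$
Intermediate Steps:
$24 \cdot 2 \cdot 2 = 48 \cdot 2 = 96$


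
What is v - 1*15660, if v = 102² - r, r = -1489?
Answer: -3767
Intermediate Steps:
v = 11893 (v = 102² - 1*(-1489) = 10404 + 1489 = 11893)
v - 1*15660 = 11893 - 1*15660 = 11893 - 15660 = -3767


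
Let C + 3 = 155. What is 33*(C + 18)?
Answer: 5610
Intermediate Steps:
C = 152 (C = -3 + 155 = 152)
33*(C + 18) = 33*(152 + 18) = 33*170 = 5610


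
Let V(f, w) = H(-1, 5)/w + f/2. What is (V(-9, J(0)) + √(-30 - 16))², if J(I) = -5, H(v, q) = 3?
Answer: (-51 + 10*I*√46)²/100 ≈ -19.99 - 69.18*I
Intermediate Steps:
V(f, w) = f/2 + 3/w (V(f, w) = 3/w + f/2 = f/2 + 3/w)
(V(-9, J(0)) + √(-30 - 16))² = (((½)*(-9) + 3/(-5)) + √(-30 - 16))² = ((-9/2 + 3*(-⅕)) + √(-46))² = ((-9/2 - ⅗) + I*√46)² = (-51/10 + I*√46)²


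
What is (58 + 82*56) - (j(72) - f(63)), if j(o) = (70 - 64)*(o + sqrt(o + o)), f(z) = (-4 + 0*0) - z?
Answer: 4079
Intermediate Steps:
f(z) = -4 - z (f(z) = (-4 + 0) - z = -4 - z)
j(o) = 6*o + 6*sqrt(2)*sqrt(o) (j(o) = 6*(o + sqrt(2*o)) = 6*(o + sqrt(2)*sqrt(o)) = 6*o + 6*sqrt(2)*sqrt(o))
(58 + 82*56) - (j(72) - f(63)) = (58 + 82*56) - ((6*72 + 6*sqrt(2)*sqrt(72)) - (-4 - 1*63)) = (58 + 4592) - ((432 + 6*sqrt(2)*(6*sqrt(2))) - (-4 - 63)) = 4650 - ((432 + 72) - 1*(-67)) = 4650 - (504 + 67) = 4650 - 1*571 = 4650 - 571 = 4079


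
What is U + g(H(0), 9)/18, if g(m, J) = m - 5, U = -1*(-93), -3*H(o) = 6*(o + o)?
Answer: 1669/18 ≈ 92.722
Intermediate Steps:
H(o) = -4*o (H(o) = -2*(o + o) = -2*2*o = -4*o)
U = 93
g(m, J) = -5 + m
U + g(H(0), 9)/18 = 93 + (-5 - 4*0)/18 = 93 + (-5 + 0)/18 = 93 + (1/18)*(-5) = 93 - 5/18 = 1669/18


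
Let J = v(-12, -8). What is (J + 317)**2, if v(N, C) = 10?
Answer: 106929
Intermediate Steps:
J = 10
(J + 317)**2 = (10 + 317)**2 = 327**2 = 106929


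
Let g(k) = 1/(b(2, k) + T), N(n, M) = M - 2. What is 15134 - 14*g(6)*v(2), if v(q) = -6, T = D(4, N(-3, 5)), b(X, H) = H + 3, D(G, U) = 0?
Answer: 45430/3 ≈ 15143.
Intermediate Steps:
N(n, M) = -2 + M
b(X, H) = 3 + H
T = 0
g(k) = 1/(3 + k) (g(k) = 1/((3 + k) + 0) = 1/(3 + k))
15134 - 14*g(6)*v(2) = 15134 - 14/(3 + 6)*(-6) = 15134 - 14/9*(-6) = 15134 - 14*(⅑)*(-6) = 15134 - 14*(-6)/9 = 15134 - 1*(-28/3) = 15134 + 28/3 = 45430/3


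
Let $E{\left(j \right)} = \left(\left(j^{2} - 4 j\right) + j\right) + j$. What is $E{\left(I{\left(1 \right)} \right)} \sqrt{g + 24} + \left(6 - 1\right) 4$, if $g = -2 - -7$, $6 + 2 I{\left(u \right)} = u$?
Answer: $20 + \frac{45 \sqrt{29}}{4} \approx 80.583$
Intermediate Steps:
$I{\left(u \right)} = -3 + \frac{u}{2}$
$E{\left(j \right)} = j^{2} - 2 j$ ($E{\left(j \right)} = \left(j^{2} - 3 j\right) + j = j^{2} - 2 j$)
$g = 5$ ($g = -2 + 7 = 5$)
$E{\left(I{\left(1 \right)} \right)} \sqrt{g + 24} + \left(6 - 1\right) 4 = \left(-3 + \frac{1}{2} \cdot 1\right) \left(-2 + \left(-3 + \frac{1}{2} \cdot 1\right)\right) \sqrt{5 + 24} + \left(6 - 1\right) 4 = \left(-3 + \frac{1}{2}\right) \left(-2 + \left(-3 + \frac{1}{2}\right)\right) \sqrt{29} + 5 \cdot 4 = - \frac{5 \left(-2 - \frac{5}{2}\right)}{2} \sqrt{29} + 20 = \left(- \frac{5}{2}\right) \left(- \frac{9}{2}\right) \sqrt{29} + 20 = \frac{45 \sqrt{29}}{4} + 20 = 20 + \frac{45 \sqrt{29}}{4}$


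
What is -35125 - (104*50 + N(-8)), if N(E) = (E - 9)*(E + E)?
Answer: -40597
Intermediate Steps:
N(E) = 2*E*(-9 + E) (N(E) = (-9 + E)*(2*E) = 2*E*(-9 + E))
-35125 - (104*50 + N(-8)) = -35125 - (104*50 + 2*(-8)*(-9 - 8)) = -35125 - (5200 + 2*(-8)*(-17)) = -35125 - (5200 + 272) = -35125 - 1*5472 = -35125 - 5472 = -40597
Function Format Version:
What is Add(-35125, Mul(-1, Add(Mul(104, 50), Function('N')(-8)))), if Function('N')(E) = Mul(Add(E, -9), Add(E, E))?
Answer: -40597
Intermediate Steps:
Function('N')(E) = Mul(2, E, Add(-9, E)) (Function('N')(E) = Mul(Add(-9, E), Mul(2, E)) = Mul(2, E, Add(-9, E)))
Add(-35125, Mul(-1, Add(Mul(104, 50), Function('N')(-8)))) = Add(-35125, Mul(-1, Add(Mul(104, 50), Mul(2, -8, Add(-9, -8))))) = Add(-35125, Mul(-1, Add(5200, Mul(2, -8, -17)))) = Add(-35125, Mul(-1, Add(5200, 272))) = Add(-35125, Mul(-1, 5472)) = Add(-35125, -5472) = -40597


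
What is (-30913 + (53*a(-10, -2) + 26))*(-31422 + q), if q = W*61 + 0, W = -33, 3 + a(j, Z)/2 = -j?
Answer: 1007898075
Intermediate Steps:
a(j, Z) = -6 - 2*j (a(j, Z) = -6 + 2*(-j) = -6 - 2*j)
q = -2013 (q = -33*61 + 0 = -2013 + 0 = -2013)
(-30913 + (53*a(-10, -2) + 26))*(-31422 + q) = (-30913 + (53*(-6 - 2*(-10)) + 26))*(-31422 - 2013) = (-30913 + (53*(-6 + 20) + 26))*(-33435) = (-30913 + (53*14 + 26))*(-33435) = (-30913 + (742 + 26))*(-33435) = (-30913 + 768)*(-33435) = -30145*(-33435) = 1007898075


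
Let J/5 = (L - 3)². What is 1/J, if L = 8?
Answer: 1/125 ≈ 0.0080000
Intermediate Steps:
J = 125 (J = 5*(8 - 3)² = 5*5² = 5*25 = 125)
1/J = 1/125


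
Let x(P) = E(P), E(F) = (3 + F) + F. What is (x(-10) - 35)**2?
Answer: 2704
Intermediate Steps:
E(F) = 3 + 2*F
x(P) = 3 + 2*P
(x(-10) - 35)**2 = ((3 + 2*(-10)) - 35)**2 = ((3 - 20) - 35)**2 = (-17 - 35)**2 = (-52)**2 = 2704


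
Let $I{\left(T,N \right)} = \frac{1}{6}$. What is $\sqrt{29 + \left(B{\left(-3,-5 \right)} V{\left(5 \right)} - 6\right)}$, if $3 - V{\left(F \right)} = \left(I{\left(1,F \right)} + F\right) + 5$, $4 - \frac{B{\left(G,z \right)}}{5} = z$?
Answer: $\frac{i \sqrt{1198}}{2} \approx 17.306 i$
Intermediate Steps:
$B{\left(G,z \right)} = 20 - 5 z$
$I{\left(T,N \right)} = \frac{1}{6}$
$V{\left(F \right)} = - \frac{13}{6} - F$ ($V{\left(F \right)} = 3 - \left(\left(\frac{1}{6} + F\right) + 5\right) = 3 - \left(\frac{31}{6} + F\right) = - \frac{13}{6} - F$)
$\sqrt{29 + \left(B{\left(-3,-5 \right)} V{\left(5 \right)} - 6\right)} = \sqrt{29 + \left(\left(20 - -25\right) \left(- \frac{13}{6} - 5\right) - 6\right)} = \sqrt{29 + \left(\left(20 + 25\right) \left(- \frac{13}{6} - 5\right) - 6\right)} = \sqrt{29 + \left(45 \left(- \frac{43}{6}\right) - 6\right)} = \sqrt{29 - \frac{657}{2}} = \sqrt{- \frac{599}{2}} = \frac{i \sqrt{1198}}{2}$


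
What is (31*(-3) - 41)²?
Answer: 17956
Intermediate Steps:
(31*(-3) - 41)² = (-93 - 41)² = (-134)² = 17956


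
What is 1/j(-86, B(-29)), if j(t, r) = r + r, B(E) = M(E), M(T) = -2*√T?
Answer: I*√29/116 ≈ 0.046424*I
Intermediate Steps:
B(E) = -2*√E
j(t, r) = 2*r
1/j(-86, B(-29)) = 1/(2*(-2*I*√29)) = 1/(-4*I*√29) = I*√29/116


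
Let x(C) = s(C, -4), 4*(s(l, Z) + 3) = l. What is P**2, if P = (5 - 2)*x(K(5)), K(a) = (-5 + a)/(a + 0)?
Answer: 81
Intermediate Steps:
K(a) = (-5 + a)/a
s(l, Z) = -3 + l/4
x(C) = -3 + C/4
P = -9 (P = (5 - 2)*(-3 + ((-5 + 5)/5)/4) = 3*(-3 + ((1/5)*0)/4) = 3*(-3 + (1/4)*0) = 3*(-3 + 0) = 3*(-3) = -9)
P**2 = (-9)**2 = 81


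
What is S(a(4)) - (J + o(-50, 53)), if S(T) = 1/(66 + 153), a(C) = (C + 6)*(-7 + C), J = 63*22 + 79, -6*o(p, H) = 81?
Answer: -635755/438 ≈ -1451.5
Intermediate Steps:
o(p, H) = -27/2 (o(p, H) = -⅙*81 = -27/2)
J = 1465 (J = 1386 + 79 = 1465)
a(C) = (-7 + C)*(6 + C) (a(C) = (6 + C)*(-7 + C) = (-7 + C)*(6 + C))
S(T) = 1/219
S(a(4)) - (J + o(-50, 53)) = 1/219 - (1465 - 27/2) = 1/219 - 1*2903/2 = 1/219 - 2903/2 = -635755/438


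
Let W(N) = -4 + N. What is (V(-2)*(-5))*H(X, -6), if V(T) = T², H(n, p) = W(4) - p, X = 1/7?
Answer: -120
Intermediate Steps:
X = ⅐ ≈ 0.14286
H(n, p) = -p (H(n, p) = (-4 + 4) - p = 0 - p = -p)
(V(-2)*(-5))*H(X, -6) = ((-2)²*(-5))*(-1*(-6)) = (4*(-5))*6 = -20*6 = -120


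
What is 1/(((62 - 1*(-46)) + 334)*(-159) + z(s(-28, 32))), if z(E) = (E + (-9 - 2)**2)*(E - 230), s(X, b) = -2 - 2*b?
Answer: -1/86558 ≈ -1.1553e-5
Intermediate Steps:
z(E) = (-230 + E)*(121 + E) (z(E) = (E + (-11)**2)*(-230 + E) = (E + 121)*(-230 + E) = (121 + E)*(-230 + E) = (-230 + E)*(121 + E))
1/(((62 - 1*(-46)) + 334)*(-159) + z(s(-28, 32))) = 1/(((62 - 1*(-46)) + 334)*(-159) + (-27830 + (-2 - 2*32)**2 - 109*(-2 - 2*32))) = 1/(((62 + 46) + 334)*(-159) + (-27830 + (-2 - 64)**2 - 109*(-2 - 64))) = 1/((108 + 334)*(-159) + (-27830 + (-66)**2 - 109*(-66))) = 1/(442*(-159) + (-27830 + 4356 + 7194)) = 1/(-70278 - 16280) = 1/(-86558) = -1/86558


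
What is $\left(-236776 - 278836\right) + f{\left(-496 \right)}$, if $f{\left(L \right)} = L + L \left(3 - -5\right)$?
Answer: $-520076$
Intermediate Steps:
$f{\left(L \right)} = 9 L$ ($f{\left(L \right)} = L + L \left(3 + 5\right) = L + L 8 = L + 8 L = 9 L$)
$\left(-236776 - 278836\right) + f{\left(-496 \right)} = \left(-236776 - 278836\right) + 9 \left(-496\right) = -515612 - 4464 = -520076$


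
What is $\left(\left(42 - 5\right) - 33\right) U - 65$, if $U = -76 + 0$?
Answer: $-369$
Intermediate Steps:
$U = -76$
$\left(\left(42 - 5\right) - 33\right) U - 65 = \left(\left(42 - 5\right) - 33\right) \left(-76\right) - 65 = \left(37 - 33\right) \left(-76\right) - 65 = 4 \left(-76\right) - 65 = -304 - 65 = -369$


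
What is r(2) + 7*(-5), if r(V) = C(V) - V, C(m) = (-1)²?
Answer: -36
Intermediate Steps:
C(m) = 1
r(V) = 1 - V
r(2) + 7*(-5) = (1 - 1*2) + 7*(-5) = (1 - 2) - 35 = -1 - 35 = -36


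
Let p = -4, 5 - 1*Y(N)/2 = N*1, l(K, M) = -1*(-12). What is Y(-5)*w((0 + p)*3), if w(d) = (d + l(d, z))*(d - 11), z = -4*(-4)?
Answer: 0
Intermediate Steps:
z = 16
l(K, M) = 12
Y(N) = 10 - 2*N
w(d) = (-11 + d)*(12 + d) (w(d) = (d + 12)*(d - 11) = (12 + d)*(-11 + d) = (-11 + d)*(12 + d))
Y(-5)*w((0 + p)*3) = (10 - 2*(-5))*(-132 + (0 - 4)*3 + ((0 - 4)*3)²) = (10 + 10)*(-132 - 4*3 + (-4*3)²) = 20*(-132 - 12 + (-12)²) = 20*(-132 - 12 + 144) = 20*0 = 0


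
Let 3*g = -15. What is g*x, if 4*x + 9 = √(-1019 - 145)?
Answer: 45/4 - 5*I*√291/2 ≈ 11.25 - 42.647*I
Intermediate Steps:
g = -5 (g = (⅓)*(-15) = -5)
x = -9/4 + I*√291/2 (x = -9/4 + √(-1019 - 145)/4 = -9/4 + √(-1164)/4 = -9/4 + (2*I*√291)/4 = -9/4 + I*√291/2 ≈ -2.25 + 8.5294*I)
g*x = -5*(-9/4 + I*√291/2) = 45/4 - 5*I*√291/2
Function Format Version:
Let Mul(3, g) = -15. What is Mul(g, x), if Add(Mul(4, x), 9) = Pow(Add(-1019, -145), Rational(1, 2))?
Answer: Add(Rational(45, 4), Mul(Rational(-5, 2), I, Pow(291, Rational(1, 2)))) ≈ Add(11.250, Mul(-42.647, I))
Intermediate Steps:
g = -5 (g = Mul(Rational(1, 3), -15) = -5)
x = Add(Rational(-9, 4), Mul(Rational(1, 2), I, Pow(291, Rational(1, 2)))) (x = Add(Rational(-9, 4), Mul(Rational(1, 4), Pow(Add(-1019, -145), Rational(1, 2)))) = Add(Rational(-9, 4), Mul(Rational(1, 4), Pow(-1164, Rational(1, 2)))) = Add(Rational(-9, 4), Mul(Rational(1, 4), Mul(2, I, Pow(291, Rational(1, 2))))) = Add(Rational(-9, 4), Mul(Rational(1, 2), I, Pow(291, Rational(1, 2)))) ≈ Add(-2.2500, Mul(8.5294, I)))
Mul(g, x) = Mul(-5, Add(Rational(-9, 4), Mul(Rational(1, 2), I, Pow(291, Rational(1, 2))))) = Add(Rational(45, 4), Mul(Rational(-5, 2), I, Pow(291, Rational(1, 2))))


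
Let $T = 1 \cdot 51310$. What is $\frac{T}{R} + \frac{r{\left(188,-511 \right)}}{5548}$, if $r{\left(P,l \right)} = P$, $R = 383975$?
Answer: $\frac{17842759}{106514665} \approx 0.16751$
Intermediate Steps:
$T = 51310$
$\frac{T}{R} + \frac{r{\left(188,-511 \right)}}{5548} = \frac{51310}{383975} + \frac{188}{5548} = 51310 \cdot \frac{1}{383975} + 188 \cdot \frac{1}{5548} = \frac{10262}{76795} + \frac{47}{1387} = \frac{17842759}{106514665}$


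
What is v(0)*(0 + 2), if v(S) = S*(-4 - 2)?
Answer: 0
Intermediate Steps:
v(S) = -6*S (v(S) = S*(-6) = -6*S)
v(0)*(0 + 2) = (-6*0)*(0 + 2) = 0*2 = 0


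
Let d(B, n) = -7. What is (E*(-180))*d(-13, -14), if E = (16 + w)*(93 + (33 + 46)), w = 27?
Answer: 9318960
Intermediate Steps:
E = 7396 (E = (16 + 27)*(93 + (33 + 46)) = 43*(93 + 79) = 43*172 = 7396)
(E*(-180))*d(-13, -14) = (7396*(-180))*(-7) = -1331280*(-7) = 9318960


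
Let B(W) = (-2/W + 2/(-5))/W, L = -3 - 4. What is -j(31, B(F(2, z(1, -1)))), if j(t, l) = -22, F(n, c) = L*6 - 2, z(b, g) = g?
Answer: 22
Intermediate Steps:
L = -7
F(n, c) = -44 (F(n, c) = -7*6 - 2 = -42 - 2 = -44)
B(W) = (-⅖ - 2/W)/W (B(W) = (-2/W + 2*(-⅕))/W = (-2/W - ⅖)/W = (-⅖ - 2/W)/W)
-j(31, B(F(2, z(1, -1)))) = -1*(-22) = 22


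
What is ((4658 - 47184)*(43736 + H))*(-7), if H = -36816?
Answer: 2059959440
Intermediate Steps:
((4658 - 47184)*(43736 + H))*(-7) = ((4658 - 47184)*(43736 - 36816))*(-7) = -42526*6920*(-7) = -294279920*(-7) = 2059959440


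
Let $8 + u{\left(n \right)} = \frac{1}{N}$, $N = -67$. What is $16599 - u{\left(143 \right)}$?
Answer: $\frac{1112670}{67} \approx 16607.0$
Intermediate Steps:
$u{\left(n \right)} = - \frac{537}{67}$ ($u{\left(n \right)} = -8 + \frac{1}{-67} = -8 - \frac{1}{67} = - \frac{537}{67}$)
$16599 - u{\left(143 \right)} = 16599 - - \frac{537}{67} = 16599 + \frac{537}{67} = \frac{1112670}{67}$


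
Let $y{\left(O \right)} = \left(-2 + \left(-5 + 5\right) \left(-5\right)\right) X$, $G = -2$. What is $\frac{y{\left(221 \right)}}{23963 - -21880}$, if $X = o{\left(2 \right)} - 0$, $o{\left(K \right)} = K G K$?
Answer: $\frac{16}{45843} \approx 0.00034902$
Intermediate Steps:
$o{\left(K \right)} = - 2 K^{2}$ ($o{\left(K \right)} = K \left(-2\right) K = - 2 K K = - 2 K^{2}$)
$X = -8$ ($X = - 2 \cdot 2^{2} - 0 = \left(-2\right) 4 + 0 = -8 + 0 = -8$)
$y{\left(O \right)} = 16$ ($y{\left(O \right)} = \left(-2 + \left(-5 + 5\right) \left(-5\right)\right) \left(-8\right) = \left(-2 + 0 \left(-5\right)\right) \left(-8\right) = \left(-2 + 0\right) \left(-8\right) = \left(-2\right) \left(-8\right) = 16$)
$\frac{y{\left(221 \right)}}{23963 - -21880} = \frac{16}{23963 - -21880} = \frac{16}{23963 + 21880} = \frac{16}{45843}$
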